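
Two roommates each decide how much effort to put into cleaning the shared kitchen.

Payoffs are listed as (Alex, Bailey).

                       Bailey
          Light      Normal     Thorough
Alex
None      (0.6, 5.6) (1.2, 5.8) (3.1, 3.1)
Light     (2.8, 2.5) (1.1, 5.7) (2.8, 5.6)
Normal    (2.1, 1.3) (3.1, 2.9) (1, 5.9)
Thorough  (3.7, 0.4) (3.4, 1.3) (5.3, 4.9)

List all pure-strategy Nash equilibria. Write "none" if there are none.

Check each profile: it is a Nash equilibrium iff no player can strictly gain by switching unilaterally.
(None, Light): Alex can switch to Light (0.6 → 2.8). Not NE.
(None, Normal): Alex can switch to Normal (1.2 → 3.1). Not NE.
(None, Thorough): Alex can switch to Thorough (3.1 → 5.3). Not NE.
(Light, Light): Alex can switch to Thorough (2.8 → 3.7). Not NE.
(Light, Normal): Alex can switch to None (1.1 → 1.2). Not NE.
(Light, Thorough): Alex can switch to None (2.8 → 3.1). Not NE.
(Normal, Light): Alex can switch to Light (2.1 → 2.8). Not NE.
(Normal, Normal): Alex can switch to Thorough (3.1 → 3.4). Not NE.
(Normal, Thorough): Alex can switch to None (1 → 3.1). Not NE.
(Thorough, Light): Bailey can switch to Normal (0.4 → 1.3). Not NE.
(Thorough, Normal): Bailey can switch to Thorough (1.3 → 4.9). Not NE.
(Thorough, Thorough): Alex gets 5.3, best alternative 3.1; Bailey gets 4.9, best alternative 1.3. No profitable deviation — NE.

Pure NE: (Thorough, Thorough)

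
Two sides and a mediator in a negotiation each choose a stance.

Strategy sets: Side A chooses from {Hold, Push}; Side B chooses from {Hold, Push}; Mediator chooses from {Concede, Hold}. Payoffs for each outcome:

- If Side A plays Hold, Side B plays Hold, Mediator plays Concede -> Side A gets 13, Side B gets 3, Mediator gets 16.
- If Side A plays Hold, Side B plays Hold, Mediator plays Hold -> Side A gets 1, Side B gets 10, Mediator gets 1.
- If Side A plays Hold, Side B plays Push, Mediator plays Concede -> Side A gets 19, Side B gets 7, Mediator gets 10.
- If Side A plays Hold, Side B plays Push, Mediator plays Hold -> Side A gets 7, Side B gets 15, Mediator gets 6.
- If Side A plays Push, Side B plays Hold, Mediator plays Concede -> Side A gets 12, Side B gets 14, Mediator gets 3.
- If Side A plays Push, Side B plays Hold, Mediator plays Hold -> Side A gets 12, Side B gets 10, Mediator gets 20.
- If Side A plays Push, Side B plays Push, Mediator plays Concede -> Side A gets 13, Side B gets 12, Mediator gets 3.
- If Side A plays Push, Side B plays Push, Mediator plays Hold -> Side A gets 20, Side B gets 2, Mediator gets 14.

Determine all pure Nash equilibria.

For each strategy profile, look for a profitable unilateral deviation.
(Hold, Hold, Concede): Side B can switch to Push (3 → 7). Not NE.
(Hold, Hold, Hold): Side A can switch to Push (1 → 12). Not NE.
(Hold, Push, Concede): Side A gets 19, best alternative 13; Side B gets 7, best alternative 3; Mediator gets 10, best alternative 6. No profitable deviation — NE.
(Hold, Push, Hold): Side A can switch to Push (7 → 20). Not NE.
(Push, Hold, Concede): Side A can switch to Hold (12 → 13). Not NE.
(Push, Hold, Hold): Side A gets 12, best alternative 1; Side B gets 10, best alternative 2; Mediator gets 20, best alternative 3. No profitable deviation — NE.
(Push, Push, Concede): Side A can switch to Hold (13 → 19). Not NE.
(Push, Push, Hold): Side B can switch to Hold (2 → 10). Not NE.

(Hold, Push, Concede); (Push, Hold, Hold)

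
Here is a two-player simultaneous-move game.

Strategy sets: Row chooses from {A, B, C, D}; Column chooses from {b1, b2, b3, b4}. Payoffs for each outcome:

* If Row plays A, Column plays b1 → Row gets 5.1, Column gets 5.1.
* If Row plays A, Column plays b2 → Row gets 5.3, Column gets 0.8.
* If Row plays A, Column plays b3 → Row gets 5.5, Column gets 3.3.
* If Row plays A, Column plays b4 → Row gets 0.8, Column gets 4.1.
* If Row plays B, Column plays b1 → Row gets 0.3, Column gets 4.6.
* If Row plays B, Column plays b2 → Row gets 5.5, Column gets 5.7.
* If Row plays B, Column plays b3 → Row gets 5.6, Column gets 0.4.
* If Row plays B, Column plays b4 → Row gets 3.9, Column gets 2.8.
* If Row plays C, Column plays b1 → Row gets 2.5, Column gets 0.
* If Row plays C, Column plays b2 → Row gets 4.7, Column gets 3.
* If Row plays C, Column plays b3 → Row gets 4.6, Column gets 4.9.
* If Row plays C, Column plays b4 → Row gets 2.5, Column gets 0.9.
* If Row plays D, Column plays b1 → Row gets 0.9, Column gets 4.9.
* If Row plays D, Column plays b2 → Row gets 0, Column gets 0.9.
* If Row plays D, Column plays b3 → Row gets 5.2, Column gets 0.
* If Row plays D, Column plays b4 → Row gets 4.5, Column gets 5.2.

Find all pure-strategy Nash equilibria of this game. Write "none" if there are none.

(A, b1); (B, b2); (D, b4)

Row against b1: payoffs 5.1, 0.3, 2.5, 0.9 → best response A.
Row against b2: payoffs 5.3, 5.5, 4.7, 0 → best response B.
Row against b3: payoffs 5.5, 5.6, 4.6, 5.2 → best response B.
Row against b4: payoffs 0.8, 3.9, 2.5, 4.5 → best response D.
Column against A: payoffs 5.1, 0.8, 3.3, 4.1 → best response b1.
Column against B: payoffs 4.6, 5.7, 0.4, 2.8 → best response b2.
Column against C: payoffs 0, 3, 4.9, 0.9 → best response b3.
Column against D: payoffs 4.9, 0.9, 0, 5.2 → best response b4.
Mutual best responses: (A, b1); (B, b2); (D, b4).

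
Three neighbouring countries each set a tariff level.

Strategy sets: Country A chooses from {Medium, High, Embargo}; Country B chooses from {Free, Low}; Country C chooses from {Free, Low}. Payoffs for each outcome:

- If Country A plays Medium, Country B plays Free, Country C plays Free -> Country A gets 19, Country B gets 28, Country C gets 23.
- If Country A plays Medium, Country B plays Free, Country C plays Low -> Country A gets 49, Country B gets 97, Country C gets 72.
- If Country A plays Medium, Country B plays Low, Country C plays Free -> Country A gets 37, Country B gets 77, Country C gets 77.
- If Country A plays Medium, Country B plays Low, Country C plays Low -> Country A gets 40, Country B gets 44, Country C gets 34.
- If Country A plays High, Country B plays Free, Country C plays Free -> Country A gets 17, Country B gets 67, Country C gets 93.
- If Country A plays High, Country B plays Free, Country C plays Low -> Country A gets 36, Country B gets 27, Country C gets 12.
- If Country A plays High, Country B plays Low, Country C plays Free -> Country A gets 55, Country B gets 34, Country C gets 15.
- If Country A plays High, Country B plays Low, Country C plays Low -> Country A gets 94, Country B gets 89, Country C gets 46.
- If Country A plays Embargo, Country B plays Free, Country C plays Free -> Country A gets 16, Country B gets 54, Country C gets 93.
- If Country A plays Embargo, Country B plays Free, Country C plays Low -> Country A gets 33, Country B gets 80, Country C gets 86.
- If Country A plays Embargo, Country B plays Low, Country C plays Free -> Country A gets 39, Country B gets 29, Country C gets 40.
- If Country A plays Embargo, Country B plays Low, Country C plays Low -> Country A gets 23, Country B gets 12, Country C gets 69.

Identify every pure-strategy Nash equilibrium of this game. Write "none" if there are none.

Check each profile: it is a Nash equilibrium iff no player can strictly gain by switching unilaterally.
(Medium, Free, Free): Country B can switch to Low (28 → 77). Not NE.
(Medium, Free, Low): Country A gets 49, best alternative 36; Country B gets 97, best alternative 44; Country C gets 72, best alternative 23. No profitable deviation — NE.
(Medium, Low, Free): Country A can switch to High (37 → 55). Not NE.
(Medium, Low, Low): Country A can switch to High (40 → 94). Not NE.
(High, Free, Free): Country A can switch to Medium (17 → 19). Not NE.
(High, Free, Low): Country A can switch to Medium (36 → 49). Not NE.
(High, Low, Free): Country B can switch to Free (34 → 67). Not NE.
(High, Low, Low): Country A gets 94, best alternative 40; Country B gets 89, best alternative 27; Country C gets 46, best alternative 15. No profitable deviation — NE.
(Embargo, Free, Free): Country A can switch to Medium (16 → 19). Not NE.
(Embargo, Free, Low): Country A can switch to Medium (33 → 49). Not NE.
(The remaining 2 profiles each have a profitable deviation by the same check.)

(Medium, Free, Low), (High, Low, Low)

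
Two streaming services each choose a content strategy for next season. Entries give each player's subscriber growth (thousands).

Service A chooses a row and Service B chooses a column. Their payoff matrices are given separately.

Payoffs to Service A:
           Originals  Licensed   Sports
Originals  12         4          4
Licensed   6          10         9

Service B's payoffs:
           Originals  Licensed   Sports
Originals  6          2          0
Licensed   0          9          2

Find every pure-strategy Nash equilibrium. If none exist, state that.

(Originals, Originals): Service A gets 12, best alternative 6; Service B gets 6, best alternative 2. No profitable deviation — NE.
(Originals, Licensed): Service A can switch to Licensed (4 → 10). Not NE.
(Originals, Sports): Service A can switch to Licensed (4 → 9). Not NE.
(Licensed, Originals): Service A can switch to Originals (6 → 12). Not NE.
(Licensed, Licensed): Service A gets 10, best alternative 4; Service B gets 9, best alternative 2. No profitable deviation — NE.
(Licensed, Sports): Service B can switch to Licensed (2 → 9). Not NE.

(Originals, Originals), (Licensed, Licensed)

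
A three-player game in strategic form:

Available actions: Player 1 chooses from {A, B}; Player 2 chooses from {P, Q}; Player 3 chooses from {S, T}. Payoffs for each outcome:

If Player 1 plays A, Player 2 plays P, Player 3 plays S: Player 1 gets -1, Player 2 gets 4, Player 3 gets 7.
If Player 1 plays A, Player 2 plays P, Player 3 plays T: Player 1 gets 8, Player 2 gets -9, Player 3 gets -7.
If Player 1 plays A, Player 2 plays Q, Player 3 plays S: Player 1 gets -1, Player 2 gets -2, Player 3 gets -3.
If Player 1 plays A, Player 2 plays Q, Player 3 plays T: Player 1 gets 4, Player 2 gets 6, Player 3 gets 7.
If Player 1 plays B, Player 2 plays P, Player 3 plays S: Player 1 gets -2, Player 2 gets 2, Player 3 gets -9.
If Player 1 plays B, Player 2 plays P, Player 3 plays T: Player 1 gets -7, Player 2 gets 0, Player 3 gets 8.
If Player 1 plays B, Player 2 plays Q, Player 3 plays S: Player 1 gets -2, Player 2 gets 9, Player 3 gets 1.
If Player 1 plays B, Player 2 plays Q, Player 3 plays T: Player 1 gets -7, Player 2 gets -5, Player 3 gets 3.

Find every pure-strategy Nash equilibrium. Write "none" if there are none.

(A, P, S): Player 1 gets -1, best alternative -2; Player 2 gets 4, best alternative -2; Player 3 gets 7, best alternative -7. No profitable deviation — NE.
(A, P, T): Player 2 can switch to Q (-9 → 6). Not NE.
(A, Q, S): Player 2 can switch to P (-2 → 4). Not NE.
(A, Q, T): Player 1 gets 4, best alternative -7; Player 2 gets 6, best alternative -9; Player 3 gets 7, best alternative -3. No profitable deviation — NE.
(B, P, S): Player 1 can switch to A (-2 → -1). Not NE.
(B, P, T): Player 1 can switch to A (-7 → 8). Not NE.
(B, Q, S): Player 1 can switch to A (-2 → -1). Not NE.
(B, Q, T): Player 1 can switch to A (-7 → 4). Not NE.

The pure Nash equilibria are (A, P, S), (A, Q, T).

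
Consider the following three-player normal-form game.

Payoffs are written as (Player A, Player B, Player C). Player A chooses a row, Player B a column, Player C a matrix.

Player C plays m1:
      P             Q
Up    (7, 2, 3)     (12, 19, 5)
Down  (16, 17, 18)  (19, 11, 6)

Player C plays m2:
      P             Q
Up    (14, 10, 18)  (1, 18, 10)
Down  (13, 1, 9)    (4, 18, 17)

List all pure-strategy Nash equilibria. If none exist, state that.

The pure Nash equilibria are (Down, P, m1); (Down, Q, m2).

(Up, P, m1): Player A can switch to Down (7 → 16). Not NE.
(Up, P, m2): Player B can switch to Q (10 → 18). Not NE.
(Up, Q, m1): Player A can switch to Down (12 → 19). Not NE.
(Up, Q, m2): Player A can switch to Down (1 → 4). Not NE.
(Down, P, m1): Player A gets 16, best alternative 7; Player B gets 17, best alternative 11; Player C gets 18, best alternative 9. No profitable deviation — NE.
(Down, P, m2): Player A can switch to Up (13 → 14). Not NE.
(Down, Q, m1): Player B can switch to P (11 → 17). Not NE.
(Down, Q, m2): Player A gets 4, best alternative 1; Player B gets 18, best alternative 1; Player C gets 17, best alternative 6. No profitable deviation — NE.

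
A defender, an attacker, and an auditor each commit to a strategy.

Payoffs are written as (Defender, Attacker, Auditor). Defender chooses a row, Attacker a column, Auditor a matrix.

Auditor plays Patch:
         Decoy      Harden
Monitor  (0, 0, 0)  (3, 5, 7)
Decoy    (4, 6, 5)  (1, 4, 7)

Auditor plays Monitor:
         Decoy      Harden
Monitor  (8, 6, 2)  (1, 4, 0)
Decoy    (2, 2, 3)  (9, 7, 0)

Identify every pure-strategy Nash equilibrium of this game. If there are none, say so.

(Monitor, Decoy, Patch): Defender can switch to Decoy (0 → 4). Not NE.
(Monitor, Decoy, Monitor): Defender gets 8, best alternative 2; Attacker gets 6, best alternative 4; Auditor gets 2, best alternative 0. No profitable deviation — NE.
(Monitor, Harden, Patch): Defender gets 3, best alternative 1; Attacker gets 5, best alternative 0; Auditor gets 7, best alternative 0. No profitable deviation — NE.
(Monitor, Harden, Monitor): Defender can switch to Decoy (1 → 9). Not NE.
(Decoy, Decoy, Patch): Defender gets 4, best alternative 0; Attacker gets 6, best alternative 4; Auditor gets 5, best alternative 3. No profitable deviation — NE.
(Decoy, Decoy, Monitor): Defender can switch to Monitor (2 → 8). Not NE.
(Decoy, Harden, Patch): Defender can switch to Monitor (1 → 3). Not NE.
(Decoy, Harden, Monitor): Auditor can switch to Patch (0 → 7). Not NE.

(Monitor, Decoy, Monitor) and (Monitor, Harden, Patch) and (Decoy, Decoy, Patch)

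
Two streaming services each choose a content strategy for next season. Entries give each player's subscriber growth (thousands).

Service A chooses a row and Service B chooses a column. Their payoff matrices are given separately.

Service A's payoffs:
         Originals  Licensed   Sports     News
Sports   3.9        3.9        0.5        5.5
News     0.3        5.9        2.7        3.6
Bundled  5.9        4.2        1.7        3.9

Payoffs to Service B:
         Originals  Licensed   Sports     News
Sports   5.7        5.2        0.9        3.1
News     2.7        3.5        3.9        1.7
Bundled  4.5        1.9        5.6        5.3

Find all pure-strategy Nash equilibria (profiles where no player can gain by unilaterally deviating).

Pure NE: (News, Sports)

For each player, find the best response to each opponent profile; mutual best responses are the pure NE.
Service A against Originals: payoffs 3.9, 0.3, 5.9 → best response Bundled.
Service A against Licensed: payoffs 3.9, 5.9, 4.2 → best response News.
Service A against Sports: payoffs 0.5, 2.7, 1.7 → best response News.
Service A against News: payoffs 5.5, 3.6, 3.9 → best response Sports.
Service B against Sports: payoffs 5.7, 5.2, 0.9, 3.1 → best response Originals.
Service B against News: payoffs 2.7, 3.5, 3.9, 1.7 → best response Sports.
Service B against Bundled: payoffs 4.5, 1.9, 5.6, 5.3 → best response Sports.
Mutual best responses: (News, Sports).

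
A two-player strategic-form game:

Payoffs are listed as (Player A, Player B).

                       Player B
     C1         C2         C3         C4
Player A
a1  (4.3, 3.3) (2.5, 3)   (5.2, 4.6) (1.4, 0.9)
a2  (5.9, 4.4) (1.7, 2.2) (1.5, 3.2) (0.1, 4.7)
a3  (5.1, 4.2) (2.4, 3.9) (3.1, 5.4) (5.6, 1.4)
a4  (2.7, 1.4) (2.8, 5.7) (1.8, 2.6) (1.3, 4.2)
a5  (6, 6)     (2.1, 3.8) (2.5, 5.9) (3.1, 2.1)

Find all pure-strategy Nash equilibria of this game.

Pure-strategy Nash equilibria: (a1, C3), (a4, C2), (a5, C1)

Player A against C1: payoffs 4.3, 5.9, 5.1, 2.7, 6 → best response a5.
Player A against C2: payoffs 2.5, 1.7, 2.4, 2.8, 2.1 → best response a4.
Player A against C3: payoffs 5.2, 1.5, 3.1, 1.8, 2.5 → best response a1.
Player A against C4: payoffs 1.4, 0.1, 5.6, 1.3, 3.1 → best response a3.
Player B against a1: payoffs 3.3, 3, 4.6, 0.9 → best response C3.
Player B against a2: payoffs 4.4, 2.2, 3.2, 4.7 → best response C4.
Player B against a3: payoffs 4.2, 3.9, 5.4, 1.4 → best response C3.
Player B against a4: payoffs 1.4, 5.7, 2.6, 4.2 → best response C2.
Player B against a5: payoffs 6, 3.8, 5.9, 2.1 → best response C1.
Mutual best responses: (a1, C3); (a4, C2); (a5, C1).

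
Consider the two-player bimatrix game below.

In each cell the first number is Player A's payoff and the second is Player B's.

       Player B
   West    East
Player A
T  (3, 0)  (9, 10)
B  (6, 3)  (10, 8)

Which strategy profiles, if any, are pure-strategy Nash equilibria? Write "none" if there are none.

Pure NE: (B, East)

(T, West): Player A can switch to B (3 → 6). Not NE.
(T, East): Player A can switch to B (9 → 10). Not NE.
(B, West): Player B can switch to East (3 → 8). Not NE.
(B, East): Player A gets 10, best alternative 9; Player B gets 8, best alternative 3. No profitable deviation — NE.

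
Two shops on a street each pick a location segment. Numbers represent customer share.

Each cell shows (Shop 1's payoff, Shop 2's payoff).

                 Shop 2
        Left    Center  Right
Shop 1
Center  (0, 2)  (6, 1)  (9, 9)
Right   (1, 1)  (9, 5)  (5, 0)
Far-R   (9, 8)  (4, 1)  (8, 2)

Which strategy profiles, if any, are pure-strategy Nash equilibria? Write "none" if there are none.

(Center, Right) and (Right, Center) and (Far-R, Left)

(Center, Left): Shop 1 can switch to Right (0 → 1). Not NE.
(Center, Center): Shop 1 can switch to Right (6 → 9). Not NE.
(Center, Right): Shop 1 gets 9, best alternative 8; Shop 2 gets 9, best alternative 2. No profitable deviation — NE.
(Right, Left): Shop 1 can switch to Far-R (1 → 9). Not NE.
(Right, Center): Shop 1 gets 9, best alternative 6; Shop 2 gets 5, best alternative 1. No profitable deviation — NE.
(Right, Right): Shop 1 can switch to Center (5 → 9). Not NE.
(Far-R, Left): Shop 1 gets 9, best alternative 1; Shop 2 gets 8, best alternative 2. No profitable deviation — NE.
(Far-R, Center): Shop 1 can switch to Center (4 → 6). Not NE.
(Far-R, Right): Shop 1 can switch to Center (8 → 9). Not NE.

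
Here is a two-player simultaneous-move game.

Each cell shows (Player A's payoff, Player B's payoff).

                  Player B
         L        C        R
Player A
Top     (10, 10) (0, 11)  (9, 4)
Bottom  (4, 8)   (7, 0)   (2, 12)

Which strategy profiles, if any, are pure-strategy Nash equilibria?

This game has no pure Nash equilibrium.

(Top, L): Player B can switch to C (10 → 11). Not NE.
(Top, C): Player A can switch to Bottom (0 → 7). Not NE.
(Top, R): Player B can switch to L (4 → 10). Not NE.
(Bottom, L): Player A can switch to Top (4 → 10). Not NE.
(Bottom, C): Player B can switch to L (0 → 8). Not NE.
(Bottom, R): Player A can switch to Top (2 → 9). Not NE.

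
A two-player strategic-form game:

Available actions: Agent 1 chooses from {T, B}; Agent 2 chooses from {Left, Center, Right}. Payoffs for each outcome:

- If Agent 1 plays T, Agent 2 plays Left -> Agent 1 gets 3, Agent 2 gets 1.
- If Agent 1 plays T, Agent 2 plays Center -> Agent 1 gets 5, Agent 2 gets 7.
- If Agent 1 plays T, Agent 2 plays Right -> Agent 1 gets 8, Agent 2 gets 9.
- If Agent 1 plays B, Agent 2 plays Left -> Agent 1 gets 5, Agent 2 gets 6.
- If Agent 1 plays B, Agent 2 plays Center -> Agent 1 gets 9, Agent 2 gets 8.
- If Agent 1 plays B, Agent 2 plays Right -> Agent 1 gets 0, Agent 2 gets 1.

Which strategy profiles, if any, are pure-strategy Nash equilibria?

For each player, find the best response to each opponent profile; mutual best responses are the pure NE.
Agent 1 against Left: payoffs 3, 5 → best response B.
Agent 1 against Center: payoffs 5, 9 → best response B.
Agent 1 against Right: payoffs 8, 0 → best response T.
Agent 2 against T: payoffs 1, 7, 9 → best response Right.
Agent 2 against B: payoffs 6, 8, 1 → best response Center.
Mutual best responses: (T, Right); (B, Center).

Pure-strategy Nash equilibria: (T, Right), (B, Center)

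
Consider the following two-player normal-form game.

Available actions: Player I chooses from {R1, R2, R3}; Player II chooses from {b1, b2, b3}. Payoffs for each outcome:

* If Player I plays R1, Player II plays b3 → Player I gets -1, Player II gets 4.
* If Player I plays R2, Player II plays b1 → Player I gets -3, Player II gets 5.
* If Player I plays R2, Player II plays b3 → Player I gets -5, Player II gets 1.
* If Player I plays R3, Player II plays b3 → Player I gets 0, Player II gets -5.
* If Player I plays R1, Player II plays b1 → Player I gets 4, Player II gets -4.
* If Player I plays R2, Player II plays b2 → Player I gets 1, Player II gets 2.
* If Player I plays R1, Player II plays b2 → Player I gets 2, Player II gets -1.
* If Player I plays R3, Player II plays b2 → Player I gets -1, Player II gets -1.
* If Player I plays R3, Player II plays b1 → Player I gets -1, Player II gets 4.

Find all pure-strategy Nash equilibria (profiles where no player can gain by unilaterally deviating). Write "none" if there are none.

(R1, b1): Player II can switch to b2 (-4 → -1). Not NE.
(R1, b2): Player II can switch to b3 (-1 → 4). Not NE.
(R1, b3): Player I can switch to R3 (-1 → 0). Not NE.
(R2, b1): Player I can switch to R1 (-3 → 4). Not NE.
(R2, b2): Player I can switch to R1 (1 → 2). Not NE.
(R2, b3): Player I can switch to R1 (-5 → -1). Not NE.
(The remaining 3 profiles each have a profitable deviation by the same check.)

none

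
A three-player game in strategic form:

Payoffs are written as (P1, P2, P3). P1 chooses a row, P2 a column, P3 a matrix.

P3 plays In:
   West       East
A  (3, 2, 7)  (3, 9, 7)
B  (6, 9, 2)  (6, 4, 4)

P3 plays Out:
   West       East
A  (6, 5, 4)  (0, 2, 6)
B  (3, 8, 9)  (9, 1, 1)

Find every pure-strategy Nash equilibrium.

This game has no pure Nash equilibrium.

Mark each player's best response to every combination of opponents' strategies; a profile where every player is best-responding is a pure Nash equilibrium.
P1 against (West, In): payoffs 3, 6 → best response B.
P1 against (West, Out): payoffs 6, 3 → best response A.
P1 against (East, In): payoffs 3, 6 → best response B.
P1 against (East, Out): payoffs 0, 9 → best response B.
P2 against (A, In): payoffs 2, 9 → best response East.
P2 against (A, Out): payoffs 5, 2 → best response West.
P2 against (B, In): payoffs 9, 4 → best response West.
P2 against (B, Out): payoffs 8, 1 → best response West.
P3 against (A, West): payoffs 7, 4 → best response In.
P3 against (A, East): payoffs 7, 6 → best response In.
P3 against (B, West): payoffs 2, 9 → best response Out.
P3 against (B, East): payoffs 4, 1 → best response In.
No profile is a mutual best response for all players.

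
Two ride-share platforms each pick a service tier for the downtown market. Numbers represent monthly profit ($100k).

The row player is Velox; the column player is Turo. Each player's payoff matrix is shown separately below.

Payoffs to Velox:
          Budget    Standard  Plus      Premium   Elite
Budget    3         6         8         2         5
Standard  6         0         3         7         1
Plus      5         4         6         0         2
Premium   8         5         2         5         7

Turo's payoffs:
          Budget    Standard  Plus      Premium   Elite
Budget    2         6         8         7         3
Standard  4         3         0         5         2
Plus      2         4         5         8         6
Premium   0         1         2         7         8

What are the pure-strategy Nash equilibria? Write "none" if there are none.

The pure Nash equilibria are (Budget, Plus), (Standard, Premium), (Premium, Elite).

(Budget, Budget): Velox can switch to Standard (3 → 6). Not NE.
(Budget, Standard): Turo can switch to Plus (6 → 8). Not NE.
(Budget, Plus): Velox gets 8, best alternative 6; Turo gets 8, best alternative 7. No profitable deviation — NE.
(Budget, Premium): Velox can switch to Standard (2 → 7). Not NE.
(Budget, Elite): Velox can switch to Premium (5 → 7). Not NE.
(Standard, Budget): Velox can switch to Premium (6 → 8). Not NE.
(Standard, Standard): Velox can switch to Budget (0 → 6). Not NE.
(Standard, Plus): Velox can switch to Budget (3 → 8). Not NE.
(Standard, Premium): Velox gets 7, best alternative 5; Turo gets 5, best alternative 4. No profitable deviation — NE.
(Standard, Elite): Velox can switch to Budget (1 → 5). Not NE.
(Plus, Budget): Velox can switch to Standard (5 → 6). Not NE.
(Plus, Standard): Velox can switch to Budget (4 → 6). Not NE.
(Premium, Elite): Velox gets 7, best alternative 5; Turo gets 8, best alternative 7. No profitable deviation — NE.
(The remaining 7 profiles each have a profitable deviation by the same check.)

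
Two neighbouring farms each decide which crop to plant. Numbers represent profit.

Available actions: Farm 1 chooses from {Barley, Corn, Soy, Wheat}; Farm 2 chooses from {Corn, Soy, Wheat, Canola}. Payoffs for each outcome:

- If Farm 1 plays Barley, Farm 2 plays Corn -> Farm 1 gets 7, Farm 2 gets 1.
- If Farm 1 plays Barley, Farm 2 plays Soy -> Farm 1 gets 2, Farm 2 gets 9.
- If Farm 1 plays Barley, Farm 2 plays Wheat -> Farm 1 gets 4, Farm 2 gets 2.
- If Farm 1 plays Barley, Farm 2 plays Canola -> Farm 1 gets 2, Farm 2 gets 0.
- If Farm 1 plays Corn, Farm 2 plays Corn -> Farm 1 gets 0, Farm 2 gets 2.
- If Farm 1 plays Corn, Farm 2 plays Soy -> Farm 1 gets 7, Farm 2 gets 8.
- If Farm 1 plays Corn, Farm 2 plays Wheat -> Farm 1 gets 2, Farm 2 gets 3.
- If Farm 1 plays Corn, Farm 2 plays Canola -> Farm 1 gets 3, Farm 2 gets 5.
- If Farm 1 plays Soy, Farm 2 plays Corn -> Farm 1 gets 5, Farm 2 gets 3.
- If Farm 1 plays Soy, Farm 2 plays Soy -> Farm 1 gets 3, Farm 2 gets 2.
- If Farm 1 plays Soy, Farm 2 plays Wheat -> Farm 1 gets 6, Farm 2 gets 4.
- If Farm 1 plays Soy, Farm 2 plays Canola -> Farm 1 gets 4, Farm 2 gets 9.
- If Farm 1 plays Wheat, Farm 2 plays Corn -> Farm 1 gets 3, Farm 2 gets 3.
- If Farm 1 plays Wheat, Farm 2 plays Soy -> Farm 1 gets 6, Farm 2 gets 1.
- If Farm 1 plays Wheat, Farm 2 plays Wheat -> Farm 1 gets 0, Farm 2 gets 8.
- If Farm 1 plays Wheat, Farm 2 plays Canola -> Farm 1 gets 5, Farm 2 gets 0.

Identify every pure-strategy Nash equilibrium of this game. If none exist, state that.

Pure NE: (Corn, Soy)

Farm 1 against Corn: payoffs 7, 0, 5, 3 → best response Barley.
Farm 1 against Soy: payoffs 2, 7, 3, 6 → best response Corn.
Farm 1 against Wheat: payoffs 4, 2, 6, 0 → best response Soy.
Farm 1 against Canola: payoffs 2, 3, 4, 5 → best response Wheat.
Farm 2 against Barley: payoffs 1, 9, 2, 0 → best response Soy.
Farm 2 against Corn: payoffs 2, 8, 3, 5 → best response Soy.
Farm 2 against Soy: payoffs 3, 2, 4, 9 → best response Canola.
Farm 2 against Wheat: payoffs 3, 1, 8, 0 → best response Wheat.
Mutual best responses: (Corn, Soy).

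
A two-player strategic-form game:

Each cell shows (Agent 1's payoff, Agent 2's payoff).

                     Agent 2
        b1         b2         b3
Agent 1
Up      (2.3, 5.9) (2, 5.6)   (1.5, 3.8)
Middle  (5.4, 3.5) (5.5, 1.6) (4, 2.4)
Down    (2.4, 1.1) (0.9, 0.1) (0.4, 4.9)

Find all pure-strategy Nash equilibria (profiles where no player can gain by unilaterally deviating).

Pure NE: (Middle, b1)

(Up, b1): Agent 1 can switch to Middle (2.3 → 5.4). Not NE.
(Up, b2): Agent 1 can switch to Middle (2 → 5.5). Not NE.
(Up, b3): Agent 1 can switch to Middle (1.5 → 4). Not NE.
(Middle, b1): Agent 1 gets 5.4, best alternative 2.4; Agent 2 gets 3.5, best alternative 2.4. No profitable deviation — NE.
(Middle, b2): Agent 2 can switch to b1 (1.6 → 3.5). Not NE.
(Middle, b3): Agent 2 can switch to b1 (2.4 → 3.5). Not NE.
(Down, b1): Agent 1 can switch to Middle (2.4 → 5.4). Not NE.
(The remaining 2 profiles each have a profitable deviation by the same check.)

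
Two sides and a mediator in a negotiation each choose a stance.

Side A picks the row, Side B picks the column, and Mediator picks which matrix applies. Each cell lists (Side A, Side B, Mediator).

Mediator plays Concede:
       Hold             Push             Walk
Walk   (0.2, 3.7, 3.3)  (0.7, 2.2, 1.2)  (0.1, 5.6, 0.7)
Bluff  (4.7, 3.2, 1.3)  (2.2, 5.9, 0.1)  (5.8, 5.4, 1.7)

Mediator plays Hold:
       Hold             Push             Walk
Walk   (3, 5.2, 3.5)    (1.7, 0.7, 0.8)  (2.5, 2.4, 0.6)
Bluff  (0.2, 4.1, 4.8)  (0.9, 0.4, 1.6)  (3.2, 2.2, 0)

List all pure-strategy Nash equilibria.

Side A against (Hold, Concede): payoffs 0.2, 4.7 → best response Bluff.
Side A against (Hold, Hold): payoffs 3, 0.2 → best response Walk.
Side A against (Push, Concede): payoffs 0.7, 2.2 → best response Bluff.
Side A against (Push, Hold): payoffs 1.7, 0.9 → best response Walk.
Side A against (Walk, Concede): payoffs 0.1, 5.8 → best response Bluff.
Side A against (Walk, Hold): payoffs 2.5, 3.2 → best response Bluff.
Side B against (Walk, Concede): payoffs 3.7, 2.2, 5.6 → best response Walk.
Side B against (Walk, Hold): payoffs 5.2, 0.7, 2.4 → best response Hold.
Side B against (Bluff, Concede): payoffs 3.2, 5.9, 5.4 → best response Push.
Side B against (Bluff, Hold): payoffs 4.1, 0.4, 2.2 → best response Hold.
Mediator against (Walk, Hold): payoffs 3.3, 3.5 → best response Hold.
Mediator against (Walk, Push): payoffs 1.2, 0.8 → best response Concede.
Mediator against (Walk, Walk): payoffs 0.7, 0.6 → best response Concede.
Mediator against (Bluff, Hold): payoffs 1.3, 4.8 → best response Hold.
Mediator against (Bluff, Push): payoffs 0.1, 1.6 → best response Hold.
Mediator against (Bluff, Walk): payoffs 1.7, 0 → best response Concede.
Mutual best responses: (Walk, Hold, Hold).

The unique pure-strategy Nash equilibrium is (Walk, Hold, Hold).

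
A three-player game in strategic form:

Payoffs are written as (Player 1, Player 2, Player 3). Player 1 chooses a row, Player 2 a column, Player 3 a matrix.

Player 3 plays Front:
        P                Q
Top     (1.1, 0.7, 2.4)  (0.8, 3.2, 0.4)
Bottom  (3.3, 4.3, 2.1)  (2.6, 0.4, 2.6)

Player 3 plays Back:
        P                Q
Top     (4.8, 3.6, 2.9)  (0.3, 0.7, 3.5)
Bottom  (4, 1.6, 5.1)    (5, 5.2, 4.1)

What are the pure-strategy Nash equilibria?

(Top, P, Back); (Bottom, Q, Back)

Player 1 against (P, Front): payoffs 1.1, 3.3 → best response Bottom.
Player 1 against (P, Back): payoffs 4.8, 4 → best response Top.
Player 1 against (Q, Front): payoffs 0.8, 2.6 → best response Bottom.
Player 1 against (Q, Back): payoffs 0.3, 5 → best response Bottom.
Player 2 against (Top, Front): payoffs 0.7, 3.2 → best response Q.
Player 2 against (Top, Back): payoffs 3.6, 0.7 → best response P.
Player 2 against (Bottom, Front): payoffs 4.3, 0.4 → best response P.
Player 2 against (Bottom, Back): payoffs 1.6, 5.2 → best response Q.
Player 3 against (Top, P): payoffs 2.4, 2.9 → best response Back.
Player 3 against (Top, Q): payoffs 0.4, 3.5 → best response Back.
Player 3 against (Bottom, P): payoffs 2.1, 5.1 → best response Back.
Player 3 against (Bottom, Q): payoffs 2.6, 4.1 → best response Back.
Mutual best responses: (Top, P, Back); (Bottom, Q, Back).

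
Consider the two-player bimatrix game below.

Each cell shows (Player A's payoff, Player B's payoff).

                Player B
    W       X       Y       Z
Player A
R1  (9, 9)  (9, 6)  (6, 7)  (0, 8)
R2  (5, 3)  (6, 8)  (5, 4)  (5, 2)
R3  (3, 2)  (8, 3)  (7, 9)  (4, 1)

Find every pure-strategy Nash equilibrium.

The pure Nash equilibria are (R1, W); (R3, Y).

Player A against W: payoffs 9, 5, 3 → best response R1.
Player A against X: payoffs 9, 6, 8 → best response R1.
Player A against Y: payoffs 6, 5, 7 → best response R3.
Player A against Z: payoffs 0, 5, 4 → best response R2.
Player B against R1: payoffs 9, 6, 7, 8 → best response W.
Player B against R2: payoffs 3, 8, 4, 2 → best response X.
Player B against R3: payoffs 2, 3, 9, 1 → best response Y.
Mutual best responses: (R1, W); (R3, Y).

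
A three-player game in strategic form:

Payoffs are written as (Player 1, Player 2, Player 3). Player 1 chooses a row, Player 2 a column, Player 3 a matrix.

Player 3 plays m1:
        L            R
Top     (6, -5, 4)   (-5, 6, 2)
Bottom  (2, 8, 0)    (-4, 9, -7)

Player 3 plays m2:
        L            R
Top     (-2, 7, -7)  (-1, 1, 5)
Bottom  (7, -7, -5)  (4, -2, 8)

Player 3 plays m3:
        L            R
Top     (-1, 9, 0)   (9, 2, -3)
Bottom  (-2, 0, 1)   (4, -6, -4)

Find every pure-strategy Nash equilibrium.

Check each profile: it is a Nash equilibrium iff no player can strictly gain by switching unilaterally.
(Top, L, m1): Player 2 can switch to R (-5 → 6). Not NE.
(Top, L, m2): Player 1 can switch to Bottom (-2 → 7). Not NE.
(Top, L, m3): Player 3 can switch to m1 (0 → 4). Not NE.
(Top, R, m1): Player 1 can switch to Bottom (-5 → -4). Not NE.
(Top, R, m2): Player 1 can switch to Bottom (-1 → 4). Not NE.
(Top, R, m3): Player 2 can switch to L (2 → 9). Not NE.
(Bottom, L, m1): Player 1 can switch to Top (2 → 6). Not NE.
(Bottom, L, m2): Player 2 can switch to R (-7 → -2). Not NE.
(Bottom, L, m3): Player 1 can switch to Top (-2 → -1). Not NE.
(Bottom, R, m1): Player 3 can switch to m2 (-7 → 8). Not NE.
(Bottom, R, m2): Player 1 gets 4, best alternative -1; Player 2 gets -2, best alternative -7; Player 3 gets 8, best alternative -4. No profitable deviation — NE.
(The remaining 1 profile has a profitable deviation by the same check.)

The unique pure-strategy Nash equilibrium is (Bottom, R, m2).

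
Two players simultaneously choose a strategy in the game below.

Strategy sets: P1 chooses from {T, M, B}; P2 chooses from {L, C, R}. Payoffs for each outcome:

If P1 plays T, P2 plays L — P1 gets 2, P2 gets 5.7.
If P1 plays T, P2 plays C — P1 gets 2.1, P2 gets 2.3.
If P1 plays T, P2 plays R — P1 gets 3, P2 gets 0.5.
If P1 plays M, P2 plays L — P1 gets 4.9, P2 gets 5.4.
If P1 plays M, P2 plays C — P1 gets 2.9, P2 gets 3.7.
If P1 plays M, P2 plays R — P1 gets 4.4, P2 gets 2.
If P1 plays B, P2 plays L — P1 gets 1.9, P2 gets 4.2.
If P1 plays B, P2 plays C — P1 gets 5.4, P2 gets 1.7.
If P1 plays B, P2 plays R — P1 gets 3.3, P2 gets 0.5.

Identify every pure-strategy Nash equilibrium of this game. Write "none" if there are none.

P1 against L: payoffs 2, 4.9, 1.9 → best response M.
P1 against C: payoffs 2.1, 2.9, 5.4 → best response B.
P1 against R: payoffs 3, 4.4, 3.3 → best response M.
P2 against T: payoffs 5.7, 2.3, 0.5 → best response L.
P2 against M: payoffs 5.4, 3.7, 2 → best response L.
P2 against B: payoffs 4.2, 1.7, 0.5 → best response L.
Mutual best responses: (M, L).

The unique pure-strategy Nash equilibrium is (M, L).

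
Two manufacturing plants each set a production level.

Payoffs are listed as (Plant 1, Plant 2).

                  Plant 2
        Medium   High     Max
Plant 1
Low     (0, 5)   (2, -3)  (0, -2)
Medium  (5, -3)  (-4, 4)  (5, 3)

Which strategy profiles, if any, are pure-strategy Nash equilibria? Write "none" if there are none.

No pure-strategy Nash equilibrium.

Check each profile: it is a Nash equilibrium iff no player can strictly gain by switching unilaterally.
(Low, Medium): Plant 1 can switch to Medium (0 → 5). Not NE.
(Low, High): Plant 2 can switch to Medium (-3 → 5). Not NE.
(Low, Max): Plant 1 can switch to Medium (0 → 5). Not NE.
(Medium, Medium): Plant 2 can switch to High (-3 → 4). Not NE.
(Medium, High): Plant 1 can switch to Low (-4 → 2). Not NE.
(Medium, Max): Plant 2 can switch to High (3 → 4). Not NE.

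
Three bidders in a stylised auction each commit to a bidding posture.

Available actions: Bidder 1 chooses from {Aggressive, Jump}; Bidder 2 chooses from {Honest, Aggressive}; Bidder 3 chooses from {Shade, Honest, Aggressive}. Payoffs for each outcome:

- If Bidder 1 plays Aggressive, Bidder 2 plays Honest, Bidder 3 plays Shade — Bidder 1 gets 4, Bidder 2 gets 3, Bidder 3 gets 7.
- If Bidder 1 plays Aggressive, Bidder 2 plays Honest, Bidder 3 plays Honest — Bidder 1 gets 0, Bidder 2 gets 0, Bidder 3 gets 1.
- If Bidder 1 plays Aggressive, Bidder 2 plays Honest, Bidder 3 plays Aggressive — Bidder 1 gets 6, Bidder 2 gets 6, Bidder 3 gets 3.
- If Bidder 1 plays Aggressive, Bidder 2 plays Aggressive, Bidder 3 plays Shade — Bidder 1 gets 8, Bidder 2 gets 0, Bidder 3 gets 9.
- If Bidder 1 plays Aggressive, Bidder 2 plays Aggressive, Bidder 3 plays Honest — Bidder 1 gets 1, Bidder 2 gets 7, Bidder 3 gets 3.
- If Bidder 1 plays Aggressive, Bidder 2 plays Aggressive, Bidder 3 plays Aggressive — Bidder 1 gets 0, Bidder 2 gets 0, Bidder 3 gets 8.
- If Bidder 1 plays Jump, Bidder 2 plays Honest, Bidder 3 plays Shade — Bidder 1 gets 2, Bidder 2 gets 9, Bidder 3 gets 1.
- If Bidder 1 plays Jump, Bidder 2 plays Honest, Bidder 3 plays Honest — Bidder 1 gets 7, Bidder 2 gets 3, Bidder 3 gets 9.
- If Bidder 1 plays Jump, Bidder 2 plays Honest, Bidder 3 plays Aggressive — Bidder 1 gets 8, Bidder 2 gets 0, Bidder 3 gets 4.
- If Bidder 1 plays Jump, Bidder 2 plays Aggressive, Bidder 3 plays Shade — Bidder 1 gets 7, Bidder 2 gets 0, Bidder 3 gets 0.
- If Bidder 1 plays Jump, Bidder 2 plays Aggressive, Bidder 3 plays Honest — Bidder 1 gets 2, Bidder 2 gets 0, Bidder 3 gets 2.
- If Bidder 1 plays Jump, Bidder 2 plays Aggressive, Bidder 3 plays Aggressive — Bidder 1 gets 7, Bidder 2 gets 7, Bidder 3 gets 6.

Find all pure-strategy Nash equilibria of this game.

Pure-strategy Nash equilibria: (Aggressive, Honest, Shade); (Jump, Honest, Honest); (Jump, Aggressive, Aggressive)

Bidder 1 against (Honest, Shade): payoffs 4, 2 → best response Aggressive.
Bidder 1 against (Honest, Honest): payoffs 0, 7 → best response Jump.
Bidder 1 against (Honest, Aggressive): payoffs 6, 8 → best response Jump.
Bidder 1 against (Aggressive, Shade): payoffs 8, 7 → best response Aggressive.
Bidder 1 against (Aggressive, Honest): payoffs 1, 2 → best response Jump.
Bidder 1 against (Aggressive, Aggressive): payoffs 0, 7 → best response Jump.
Bidder 2 against (Aggressive, Shade): payoffs 3, 0 → best response Honest.
Bidder 2 against (Aggressive, Honest): payoffs 0, 7 → best response Aggressive.
Bidder 2 against (Aggressive, Aggressive): payoffs 6, 0 → best response Honest.
Bidder 2 against (Jump, Shade): payoffs 9, 0 → best response Honest.
Bidder 2 against (Jump, Honest): payoffs 3, 0 → best response Honest.
Bidder 2 against (Jump, Aggressive): payoffs 0, 7 → best response Aggressive.
Bidder 3 against (Aggressive, Honest): payoffs 7, 1, 3 → best response Shade.
Bidder 3 against (Aggressive, Aggressive): payoffs 9, 3, 8 → best response Shade.
Bidder 3 against (Jump, Honest): payoffs 1, 9, 4 → best response Honest.
Bidder 3 against (Jump, Aggressive): payoffs 0, 2, 6 → best response Aggressive.
Mutual best responses: (Aggressive, Honest, Shade); (Jump, Honest, Honest); (Jump, Aggressive, Aggressive).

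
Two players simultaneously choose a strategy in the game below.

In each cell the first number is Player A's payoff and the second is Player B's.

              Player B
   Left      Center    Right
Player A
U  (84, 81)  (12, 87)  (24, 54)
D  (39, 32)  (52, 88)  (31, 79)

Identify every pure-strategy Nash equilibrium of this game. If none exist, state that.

For each strategy profile, look for a profitable unilateral deviation.
(U, Left): Player B can switch to Center (81 → 87). Not NE.
(U, Center): Player A can switch to D (12 → 52). Not NE.
(U, Right): Player A can switch to D (24 → 31). Not NE.
(D, Left): Player A can switch to U (39 → 84). Not NE.
(D, Center): Player A gets 52, best alternative 12; Player B gets 88, best alternative 79. No profitable deviation — NE.
(D, Right): Player B can switch to Center (79 → 88). Not NE.

The unique pure-strategy Nash equilibrium is (D, Center).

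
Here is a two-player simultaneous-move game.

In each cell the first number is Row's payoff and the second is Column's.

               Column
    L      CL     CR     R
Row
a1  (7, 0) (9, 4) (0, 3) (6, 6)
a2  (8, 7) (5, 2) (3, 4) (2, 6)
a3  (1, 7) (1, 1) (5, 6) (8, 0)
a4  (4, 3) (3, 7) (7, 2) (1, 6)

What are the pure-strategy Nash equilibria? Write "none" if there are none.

(a2, L)

For each player, find the best response to each opponent profile; mutual best responses are the pure NE.
Row against L: payoffs 7, 8, 1, 4 → best response a2.
Row against CL: payoffs 9, 5, 1, 3 → best response a1.
Row against CR: payoffs 0, 3, 5, 7 → best response a4.
Row against R: payoffs 6, 2, 8, 1 → best response a3.
Column against a1: payoffs 0, 4, 3, 6 → best response R.
Column against a2: payoffs 7, 2, 4, 6 → best response L.
Column against a3: payoffs 7, 1, 6, 0 → best response L.
Column against a4: payoffs 3, 7, 2, 6 → best response CL.
Mutual best responses: (a2, L).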